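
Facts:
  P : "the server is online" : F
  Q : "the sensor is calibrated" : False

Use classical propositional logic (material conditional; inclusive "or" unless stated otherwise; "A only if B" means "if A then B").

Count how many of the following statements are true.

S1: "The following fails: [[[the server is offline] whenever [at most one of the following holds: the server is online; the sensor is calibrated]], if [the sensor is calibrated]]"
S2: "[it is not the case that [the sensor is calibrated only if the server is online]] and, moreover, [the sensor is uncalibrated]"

S1: Parsed as ¬(Q → ((P ↑ Q) → ¬P))

P ↑ Q = F ↑ F = T
¬P = ¬F = T
(P ↑ Q) → ¬P = T → T = T
Q → ((P ↑ Q) → ¬P) = F → T = T
¬(Q → ((P ↑ Q) → ¬P)) = ¬T = F
So S1 is false.

S2: Parsed as ¬(Q → P) ∧ ¬Q

Q → P = F → F = T
¬(Q → P) = ¬T = F
¬Q = ¬F = T
¬(Q → P) ∧ ¬Q = F ∧ T = F
Thus S2 is false.

Count: 0.

0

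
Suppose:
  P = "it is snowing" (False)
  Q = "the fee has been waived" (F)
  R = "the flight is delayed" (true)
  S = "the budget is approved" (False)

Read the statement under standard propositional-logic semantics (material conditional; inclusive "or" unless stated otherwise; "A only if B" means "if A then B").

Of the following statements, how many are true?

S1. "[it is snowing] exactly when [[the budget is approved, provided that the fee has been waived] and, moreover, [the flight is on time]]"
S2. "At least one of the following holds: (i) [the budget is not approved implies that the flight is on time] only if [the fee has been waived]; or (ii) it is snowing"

2

S1: In symbols: P iff ((Q -> S) and not R)

Q -> S = False -> False = True
not R = not True = False
(Q -> S) and not R = True and False = False
P iff ((Q -> S) and not R) = False iff False = True
Hence S1 is true.

S2: In symbols: ((not S -> not R) -> Q) or P

not S = not False = True
not R = not True = False
not S -> not R = True -> False = False
(not S -> not R) -> Q = False -> False = True
((not S -> not R) -> Q) or P = True or False = True
Hence S2 is true.

Count: 2.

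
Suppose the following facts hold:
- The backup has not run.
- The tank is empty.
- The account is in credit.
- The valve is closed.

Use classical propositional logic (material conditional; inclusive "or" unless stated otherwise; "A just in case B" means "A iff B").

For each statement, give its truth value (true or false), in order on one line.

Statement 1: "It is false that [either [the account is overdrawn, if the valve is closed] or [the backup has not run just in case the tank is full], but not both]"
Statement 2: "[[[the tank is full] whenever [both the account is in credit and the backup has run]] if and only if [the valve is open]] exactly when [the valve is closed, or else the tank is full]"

Let L = "the valve is open" (False), K = "the account is overdrawn" (False), D = "the backup has run" (False), N = "the tank is full" (False).

Statement 1: This is not ((not L -> K) xor (not D iff N)).

not L = not False = True
not L -> K = True -> False = False
not D = not False = True
not D iff N = True iff False = False
(not L -> K) xor (not D iff N) = False xor False = False
not ((not L -> K) xor (not D iff N)) = not False = True
Thus Statement 1 is true.

Statement 2: Parsed as (((not K and D) -> N) iff L) iff (not L or N)

not K = not False = True
not K and D = True and False = False
(not K and D) -> N = False -> False = True
((not K and D) -> N) iff L = True iff False = False
not L = not False = True
not L or N = True or False = True
(((not K and D) -> N) iff L) iff (not L or N) = False iff True = False
Thus Statement 2 is false.

Statement 1 True / Statement 2 False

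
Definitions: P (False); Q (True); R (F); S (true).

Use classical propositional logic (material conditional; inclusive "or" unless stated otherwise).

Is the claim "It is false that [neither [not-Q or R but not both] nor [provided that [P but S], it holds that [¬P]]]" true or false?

True

Values: Q=T, R=F, P=F, S=T.
This is ¬((¬Q ⊕ R) ↓ ((P ∧ S) → ¬P)).

¬Q = ¬T = F
¬Q ⊕ R = F ⊕ F = F
P ∧ S = F ∧ T = F
¬P = ¬F = T
(P ∧ S) → ¬P = F → T = T
(¬Q ⊕ R) ↓ ((P ∧ S) → ¬P) = F ↓ T = F
¬((¬Q ⊕ R) ↓ ((P ∧ S) → ¬P)) = ¬F = T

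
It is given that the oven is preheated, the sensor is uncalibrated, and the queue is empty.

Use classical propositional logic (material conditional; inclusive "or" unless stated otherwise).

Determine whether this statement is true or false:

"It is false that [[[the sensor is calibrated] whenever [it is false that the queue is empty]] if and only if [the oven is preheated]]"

False

Let R = "the queue is empty" (T), Q = "the sensor is calibrated" (F), P = "the oven is preheated" (T).
Parsed as ~((~R -> Q) <-> P)

~R = ~T = F
~R -> Q = F -> F = T
(~R -> Q) <-> P = T <-> T = T
~((~R -> Q) <-> P) = ~T = F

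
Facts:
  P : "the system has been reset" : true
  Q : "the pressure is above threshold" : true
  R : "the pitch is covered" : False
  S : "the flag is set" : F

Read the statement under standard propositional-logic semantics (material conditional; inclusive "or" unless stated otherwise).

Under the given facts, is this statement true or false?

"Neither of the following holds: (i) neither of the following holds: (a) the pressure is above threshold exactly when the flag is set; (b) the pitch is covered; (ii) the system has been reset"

The statement is false.

Parsed as ((Q iff S) nor R) nor P

Q iff S = True iff False = False
(Q iff S) nor R = False nor False = True
((Q iff S) nor R) nor P = True nor True = False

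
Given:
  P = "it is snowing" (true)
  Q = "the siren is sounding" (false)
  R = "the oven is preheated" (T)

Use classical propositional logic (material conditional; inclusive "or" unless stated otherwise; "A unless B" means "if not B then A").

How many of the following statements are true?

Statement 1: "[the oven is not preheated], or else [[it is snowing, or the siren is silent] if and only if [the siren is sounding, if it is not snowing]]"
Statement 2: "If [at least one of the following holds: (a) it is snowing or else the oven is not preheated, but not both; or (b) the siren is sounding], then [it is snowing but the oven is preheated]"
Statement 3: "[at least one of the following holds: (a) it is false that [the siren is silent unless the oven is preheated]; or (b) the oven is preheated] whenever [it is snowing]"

Statement 1: Formalization: not R or ((P or not Q) iff (not P -> Q))

not R = not True = False
not Q = not False = True
P or not Q = True or True = True
not P = not True = False
not P -> Q = False -> False = True
(P or not Q) iff (not P -> Q) = True iff True = True
not R or ((P or not Q) iff (not P -> Q)) = False or True = True
Hence Statement 1 is true.

Statement 2: Formalization: ((P xor not R) or Q) -> (P and R)

not R = not True = False
P xor not R = True xor False = True
(P xor not R) or Q = True or False = True
P and R = True and True = True
((P xor not R) or Q) -> (P and R) = True -> True = True
Thus Statement 2 is true.

Statement 3: Parsed as P -> (not (not Q or R) or R)

not Q = not False = True
not Q or R = True or True = True
not (not Q or R) = not True = False
not (not Q or R) or R = False or True = True
P -> (not (not Q or R) or R) = True -> True = True
So Statement 3 is true.

True statements: 3.

3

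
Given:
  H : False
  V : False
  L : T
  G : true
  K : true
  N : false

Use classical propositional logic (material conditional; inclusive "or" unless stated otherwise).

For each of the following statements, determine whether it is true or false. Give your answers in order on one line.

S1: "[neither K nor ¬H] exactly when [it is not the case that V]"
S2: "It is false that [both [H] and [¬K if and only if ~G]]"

S1 F / S2 T

S1: Formalization: (K ↓ ¬H) ↔ ¬V

¬H = ¬F = T
K ↓ ¬H = T ↓ T = F
¬V = ¬F = T
(K ↓ ¬H) ↔ ¬V = F ↔ T = F
Thus S1 is false.

S2: Parsed as ¬(H ∧ (¬K ↔ ¬G))

¬K = ¬T = F
¬G = ¬T = F
¬K ↔ ¬G = F ↔ F = T
H ∧ (¬K ↔ ¬G) = F ∧ T = F
¬(H ∧ (¬K ↔ ¬G)) = ¬F = T
So S2 is true.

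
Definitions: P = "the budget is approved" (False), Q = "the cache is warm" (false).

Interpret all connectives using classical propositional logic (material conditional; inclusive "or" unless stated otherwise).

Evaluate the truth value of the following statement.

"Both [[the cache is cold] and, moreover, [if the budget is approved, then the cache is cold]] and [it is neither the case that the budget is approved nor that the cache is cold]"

Parsed as (not Q and (P -> not Q)) and (P nor not Q)

not Q = not False = True
not Q = not False = True
P -> not Q = False -> True = True
not Q and (P -> not Q) = True and True = True
not Q = not False = True
P nor not Q = False nor True = False
(not Q and (P -> not Q)) and (P nor not Q) = True and False = False

false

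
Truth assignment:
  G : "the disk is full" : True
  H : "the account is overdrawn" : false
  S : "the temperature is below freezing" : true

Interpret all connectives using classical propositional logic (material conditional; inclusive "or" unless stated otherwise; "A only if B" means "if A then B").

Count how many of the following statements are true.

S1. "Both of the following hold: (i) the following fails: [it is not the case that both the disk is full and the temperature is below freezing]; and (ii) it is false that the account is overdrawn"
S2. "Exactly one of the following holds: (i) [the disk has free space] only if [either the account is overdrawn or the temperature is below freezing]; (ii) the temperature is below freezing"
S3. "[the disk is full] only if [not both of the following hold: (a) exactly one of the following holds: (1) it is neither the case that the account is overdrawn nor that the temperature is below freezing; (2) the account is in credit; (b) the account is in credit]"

1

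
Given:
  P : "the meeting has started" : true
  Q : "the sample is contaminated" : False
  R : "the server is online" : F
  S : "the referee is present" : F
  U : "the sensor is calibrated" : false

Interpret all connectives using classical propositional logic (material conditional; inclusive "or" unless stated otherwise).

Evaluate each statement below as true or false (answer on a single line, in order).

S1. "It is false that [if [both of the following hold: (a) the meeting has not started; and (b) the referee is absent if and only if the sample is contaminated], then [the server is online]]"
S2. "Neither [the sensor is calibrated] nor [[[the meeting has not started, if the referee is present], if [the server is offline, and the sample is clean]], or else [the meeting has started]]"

S1: Formalization: ¬((¬P ∧ (¬S ↔ Q)) → R)

¬P = ¬T = F
¬S = ¬F = T
¬S ↔ Q = T ↔ F = F
¬P ∧ (¬S ↔ Q) = F ∧ F = F
(¬P ∧ (¬S ↔ Q)) → R = F → F = T
¬((¬P ∧ (¬S ↔ Q)) → R) = ¬T = F
So S1 is false.

S2: This is U ↓ (((¬R ∧ ¬Q) → (S → ¬P)) ∨ P).

¬R = ¬F = T
¬Q = ¬F = T
¬R ∧ ¬Q = T ∧ T = T
¬P = ¬T = F
S → ¬P = F → F = T
(¬R ∧ ¬Q) → (S → ¬P) = T → T = T
((¬R ∧ ¬Q) → (S → ¬P)) ∨ P = T ∨ T = T
U ↓ (((¬R ∧ ¬Q) → (S → ¬P)) ∨ P) = F ↓ T = F
Thus S2 is false.

S1 false, S2 false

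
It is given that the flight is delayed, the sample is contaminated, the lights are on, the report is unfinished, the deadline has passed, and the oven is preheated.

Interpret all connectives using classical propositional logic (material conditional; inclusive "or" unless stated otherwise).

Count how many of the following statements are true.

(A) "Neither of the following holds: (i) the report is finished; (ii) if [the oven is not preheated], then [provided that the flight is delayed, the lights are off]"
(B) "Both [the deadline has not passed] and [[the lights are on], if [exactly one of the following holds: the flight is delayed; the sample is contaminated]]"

0

Let S = "the report is finished" (F), V = "the oven is preheated" (T), P = "the flight is delayed" (T), R = "the lights are on" (T), U = "the deadline has passed" (T), Q = "the sample is contaminated" (T).

(A): Parsed as S nor (~V -> (P -> ~R))

~V = ~T = F
~R = ~T = F
P -> ~R = T -> F = F
~V -> (P -> ~R) = F -> F = T
S nor (~V -> (P -> ~R)) = F nor T = F
Thus (A) is false.

(B): Formalization: ~U & ((P xor Q) -> R)

~U = ~T = F
P xor Q = T xor T = F
(P xor Q) -> R = F -> T = T
~U & ((P xor Q) -> R) = F & T = F
Hence (B) is false.

Count: 0.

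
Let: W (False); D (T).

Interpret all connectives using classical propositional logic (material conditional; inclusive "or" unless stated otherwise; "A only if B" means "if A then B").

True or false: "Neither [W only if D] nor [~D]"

Formalization: (W → D) ↓ ¬D

W → D = F → T = T
¬D = ¬T = F
(W → D) ↓ ¬D = T ↓ F = F

False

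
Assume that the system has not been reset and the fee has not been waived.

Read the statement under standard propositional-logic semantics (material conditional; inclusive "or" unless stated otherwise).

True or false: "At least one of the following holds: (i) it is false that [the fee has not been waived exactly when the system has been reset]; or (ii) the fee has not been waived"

true

Let Q = "the fee has been waived" (F), P = "the system has been reset" (F).
In symbols: ~(~Q <-> P) | ~Q

~Q = ~F = T
~Q <-> P = T <-> F = F
~(~Q <-> P) = ~F = T
~Q = ~F = T
~(~Q <-> P) | ~Q = T | T = T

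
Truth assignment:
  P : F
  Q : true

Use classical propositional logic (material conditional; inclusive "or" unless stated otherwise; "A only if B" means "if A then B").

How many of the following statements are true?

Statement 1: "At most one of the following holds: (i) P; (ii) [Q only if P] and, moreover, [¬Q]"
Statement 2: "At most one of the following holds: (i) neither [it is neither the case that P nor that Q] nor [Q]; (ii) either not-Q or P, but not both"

Statement 1: This is P nand ((Q -> P) & ~Q).

Q -> P = T -> F = F
~Q = ~T = F
(Q -> P) & ~Q = F & F = F
P nand ((Q -> P) & ~Q) = F nand F = T
So Statement 1 is true.

Statement 2: Formalization: ((P nor Q) nor Q) nand (~Q xor P)

P nor Q = F nor T = F
(P nor Q) nor Q = F nor T = F
~Q = ~T = F
~Q xor P = F xor F = F
((P nor Q) nor Q) nand (~Q xor P) = F nand F = T
Hence Statement 2 is true.

True statements: 2 (Statement 1, Statement 2).

2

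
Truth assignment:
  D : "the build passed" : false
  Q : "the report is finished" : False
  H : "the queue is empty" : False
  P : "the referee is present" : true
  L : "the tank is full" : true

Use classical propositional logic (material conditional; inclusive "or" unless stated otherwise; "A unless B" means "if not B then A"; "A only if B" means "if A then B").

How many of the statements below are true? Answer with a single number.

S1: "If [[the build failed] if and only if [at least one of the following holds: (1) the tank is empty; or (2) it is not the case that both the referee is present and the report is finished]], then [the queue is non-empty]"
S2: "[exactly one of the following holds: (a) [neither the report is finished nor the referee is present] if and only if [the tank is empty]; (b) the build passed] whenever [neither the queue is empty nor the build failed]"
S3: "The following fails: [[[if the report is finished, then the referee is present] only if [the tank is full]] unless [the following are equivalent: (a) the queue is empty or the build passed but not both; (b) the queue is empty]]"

2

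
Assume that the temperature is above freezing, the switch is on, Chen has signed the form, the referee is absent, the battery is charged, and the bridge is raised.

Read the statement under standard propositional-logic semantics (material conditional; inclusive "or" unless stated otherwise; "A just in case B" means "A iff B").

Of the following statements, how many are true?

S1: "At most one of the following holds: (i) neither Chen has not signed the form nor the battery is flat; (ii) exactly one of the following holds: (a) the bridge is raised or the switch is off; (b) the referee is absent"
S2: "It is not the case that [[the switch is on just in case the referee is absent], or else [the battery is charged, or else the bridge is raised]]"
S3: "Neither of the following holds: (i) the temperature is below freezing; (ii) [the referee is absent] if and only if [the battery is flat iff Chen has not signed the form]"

Let L = "Chen has signed the form" (True), R = "the battery is charged" (True), G = "the bridge is raised" (True), K = "the switch is on" (True), P = "the referee is present" (False), W = "the temperature is below freezing" (False).

S1: This is (not L nor not R) nand ((G or not K) xor not P).

not L = not True = False
not R = not True = False
not L nor not R = False nor False = True
not K = not True = False
G or not K = True or False = True
not P = not False = True
(G or not K) xor not P = True xor True = False
(not L nor not R) nand ((G or not K) xor not P) = True nand False = True
Hence S1 is true.

S2: This is not ((K iff not P) or (R or G)).

not P = not False = True
K iff not P = True iff True = True
R or G = True or True = True
(K iff not P) or (R or G) = True or True = True
not ((K iff not P) or (R or G)) = not True = False
Thus S2 is false.

S3: This is W nor (not P iff (not R iff not L)).

not P = not False = True
not R = not True = False
not L = not True = False
not R iff not L = False iff False = True
not P iff (not R iff not L) = True iff True = True
W nor (not P iff (not R iff not L)) = False nor True = False
So S3 is false.

True statements: 1 (S1).

1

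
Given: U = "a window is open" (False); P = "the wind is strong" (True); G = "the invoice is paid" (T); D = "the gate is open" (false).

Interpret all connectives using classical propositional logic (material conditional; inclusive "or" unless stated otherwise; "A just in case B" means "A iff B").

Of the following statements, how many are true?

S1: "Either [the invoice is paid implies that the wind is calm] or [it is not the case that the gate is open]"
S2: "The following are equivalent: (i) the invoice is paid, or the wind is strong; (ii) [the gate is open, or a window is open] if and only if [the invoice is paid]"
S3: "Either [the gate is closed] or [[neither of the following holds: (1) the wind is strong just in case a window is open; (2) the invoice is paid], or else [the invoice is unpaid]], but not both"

S1: In symbols: (G → ¬P) ∨ ¬D

¬P = ¬T = F
G → ¬P = T → F = F
¬D = ¬F = T
(G → ¬P) ∨ ¬D = F ∨ T = T
Thus S1 is true.

S2: This is (G ∨ P) ↔ ((D ∨ U) ↔ G).

G ∨ P = T ∨ T = T
D ∨ U = F ∨ F = F
(D ∨ U) ↔ G = F ↔ T = F
(G ∨ P) ↔ ((D ∨ U) ↔ G) = T ↔ F = F
So S2 is false.

S3: In symbols: ¬D ⊕ (((P ↔ U) ↓ G) ∨ ¬G)

¬D = ¬F = T
P ↔ U = T ↔ F = F
(P ↔ U) ↓ G = F ↓ T = F
¬G = ¬T = F
((P ↔ U) ↓ G) ∨ ¬G = F ∨ F = F
¬D ⊕ (((P ↔ U) ↓ G) ∨ ¬G) = T ⊕ F = T
Thus S3 is true.

True statements: 2 (S1, S3).

2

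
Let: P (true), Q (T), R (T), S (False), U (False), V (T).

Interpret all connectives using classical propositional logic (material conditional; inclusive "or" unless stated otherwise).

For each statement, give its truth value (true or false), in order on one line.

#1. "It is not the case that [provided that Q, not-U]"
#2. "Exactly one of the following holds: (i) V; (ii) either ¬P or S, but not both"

#1 False / #2 True

#1: Formalization: ¬(Q → ¬U)

¬U = ¬F = T
Q → ¬U = T → T = T
¬(Q → ¬U) = ¬T = F
So #1 is false.

#2: This is V ⊕ (¬P ⊕ S).

¬P = ¬T = F
¬P ⊕ S = F ⊕ F = F
V ⊕ (¬P ⊕ S) = T ⊕ F = T
Hence #2 is true.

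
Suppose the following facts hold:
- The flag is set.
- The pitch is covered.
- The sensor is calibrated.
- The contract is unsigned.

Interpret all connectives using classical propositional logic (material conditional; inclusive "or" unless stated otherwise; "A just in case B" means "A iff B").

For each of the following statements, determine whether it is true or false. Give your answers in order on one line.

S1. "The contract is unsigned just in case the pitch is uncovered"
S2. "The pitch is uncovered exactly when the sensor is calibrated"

Let S = "the contract is signed" (F), Q = "the pitch is covered" (T), R = "the sensor is calibrated" (T).

S1: Formalization: ¬S ↔ ¬Q

¬S = ¬F = T
¬Q = ¬T = F
¬S ↔ ¬Q = T ↔ F = F
Hence S1 is false.

S2: Parsed as ¬Q ↔ R

¬Q = ¬T = F
¬Q ↔ R = F ↔ T = F
Thus S2 is false.

S1 F / S2 F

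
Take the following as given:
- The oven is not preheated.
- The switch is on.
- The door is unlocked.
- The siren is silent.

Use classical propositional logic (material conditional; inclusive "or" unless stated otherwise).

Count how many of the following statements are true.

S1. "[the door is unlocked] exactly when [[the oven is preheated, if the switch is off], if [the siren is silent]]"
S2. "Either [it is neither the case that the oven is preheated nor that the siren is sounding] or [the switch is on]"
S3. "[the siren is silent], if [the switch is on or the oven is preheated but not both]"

3

Let R = "the door is locked" (F), S = "the siren is sounding" (F), Q = "the switch is on" (T), P = "the oven is preheated" (F).

S1: In symbols: ~R <-> (~S -> (~Q -> P))

~R = ~F = T
~S = ~F = T
~Q = ~T = F
~Q -> P = F -> F = T
~S -> (~Q -> P) = T -> T = T
~R <-> (~S -> (~Q -> P)) = T <-> T = T
Thus S1 is true.

S2: This is (P nor S) | Q.

P nor S = F nor F = T
(P nor S) | Q = T | T = T
Thus S2 is true.

S3: In symbols: (Q xor P) -> ~S

Q xor P = T xor F = T
~S = ~F = T
(Q xor P) -> ~S = T -> T = T
Thus S3 is true.

3 of the 3 statements are true (S1, S2, S3).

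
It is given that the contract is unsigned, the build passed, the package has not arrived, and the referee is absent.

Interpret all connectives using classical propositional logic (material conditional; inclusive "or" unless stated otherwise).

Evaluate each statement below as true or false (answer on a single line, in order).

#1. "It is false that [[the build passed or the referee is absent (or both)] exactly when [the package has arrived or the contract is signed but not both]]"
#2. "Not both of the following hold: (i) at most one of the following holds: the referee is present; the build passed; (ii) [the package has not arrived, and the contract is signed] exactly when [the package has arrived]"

#1 True, #2 False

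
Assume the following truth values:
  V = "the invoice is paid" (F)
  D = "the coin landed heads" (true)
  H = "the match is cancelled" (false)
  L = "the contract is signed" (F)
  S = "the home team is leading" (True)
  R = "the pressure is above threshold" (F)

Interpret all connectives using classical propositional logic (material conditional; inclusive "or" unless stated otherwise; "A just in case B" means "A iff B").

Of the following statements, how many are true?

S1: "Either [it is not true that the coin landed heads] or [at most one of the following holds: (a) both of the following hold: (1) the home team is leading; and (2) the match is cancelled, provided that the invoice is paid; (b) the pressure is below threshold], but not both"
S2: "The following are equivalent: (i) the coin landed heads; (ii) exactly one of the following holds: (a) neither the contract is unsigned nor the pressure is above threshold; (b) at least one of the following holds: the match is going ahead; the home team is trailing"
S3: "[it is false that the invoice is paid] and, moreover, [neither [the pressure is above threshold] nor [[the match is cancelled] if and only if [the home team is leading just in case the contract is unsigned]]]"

S1: This is ~D xor ((S & (V -> H)) nand ~R).

~D = ~T = F
V -> H = F -> F = T
S & (V -> H) = T & T = T
~R = ~F = T
(S & (V -> H)) nand ~R = T nand T = F
~D xor ((S & (V -> H)) nand ~R) = F xor F = F
Thus S1 is false.

S2: Formalization: D <-> ((~L nor R) xor (~H | ~S))

~L = ~F = T
~L nor R = T nor F = F
~H = ~F = T
~S = ~T = F
~H | ~S = T | F = T
(~L nor R) xor (~H | ~S) = F xor T = T
D <-> ((~L nor R) xor (~H | ~S)) = T <-> T = T
So S2 is true.

S3: This is ~V & (R nor (H <-> (S <-> ~L))).

~V = ~F = T
~L = ~F = T
S <-> ~L = T <-> T = T
H <-> (S <-> ~L) = F <-> T = F
R nor (H <-> (S <-> ~L)) = F nor F = T
~V & (R nor (H <-> (S <-> ~L))) = T & T = T
Thus S3 is true.

Count: 2.

2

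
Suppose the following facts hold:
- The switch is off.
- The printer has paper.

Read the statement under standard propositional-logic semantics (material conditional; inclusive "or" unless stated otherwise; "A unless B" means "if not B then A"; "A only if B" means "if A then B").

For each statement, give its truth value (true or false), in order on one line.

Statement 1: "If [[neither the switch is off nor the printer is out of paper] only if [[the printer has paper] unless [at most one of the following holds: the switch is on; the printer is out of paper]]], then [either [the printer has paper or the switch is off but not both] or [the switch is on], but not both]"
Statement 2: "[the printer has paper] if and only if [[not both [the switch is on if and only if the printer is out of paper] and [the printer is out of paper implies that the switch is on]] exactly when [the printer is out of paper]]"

Statement 1 False; Statement 2 True

Let W = "the switch is on" (F), S = "the printer has paper" (T).

Statement 1: Formalization: ((¬W ↓ ¬S) → (S ∨ (W ↑ ¬S))) → ((S ⊕ ¬W) ⊕ W)

¬W = ¬F = T
¬S = ¬T = F
¬W ↓ ¬S = T ↓ F = F
¬S = ¬T = F
W ↑ ¬S = F ↑ F = T
S ∨ (W ↑ ¬S) = T ∨ T = T
(¬W ↓ ¬S) → (S ∨ (W ↑ ¬S)) = F → T = T
¬W = ¬F = T
S ⊕ ¬W = T ⊕ T = F
(S ⊕ ¬W) ⊕ W = F ⊕ F = F
((¬W ↓ ¬S) → (S ∨ (W ↑ ¬S))) → ((S ⊕ ¬W) ⊕ W) = T → F = F
So Statement 1 is false.

Statement 2: This is S ↔ (((W ↔ ¬S) ↑ (¬S → W)) ↔ ¬S).

¬S = ¬T = F
W ↔ ¬S = F ↔ F = T
¬S = ¬T = F
¬S → W = F → F = T
(W ↔ ¬S) ↑ (¬S → W) = T ↑ T = F
¬S = ¬T = F
((W ↔ ¬S) ↑ (¬S → W)) ↔ ¬S = F ↔ F = T
S ↔ (((W ↔ ¬S) ↑ (¬S → W)) ↔ ¬S) = T ↔ T = T
Hence Statement 2 is true.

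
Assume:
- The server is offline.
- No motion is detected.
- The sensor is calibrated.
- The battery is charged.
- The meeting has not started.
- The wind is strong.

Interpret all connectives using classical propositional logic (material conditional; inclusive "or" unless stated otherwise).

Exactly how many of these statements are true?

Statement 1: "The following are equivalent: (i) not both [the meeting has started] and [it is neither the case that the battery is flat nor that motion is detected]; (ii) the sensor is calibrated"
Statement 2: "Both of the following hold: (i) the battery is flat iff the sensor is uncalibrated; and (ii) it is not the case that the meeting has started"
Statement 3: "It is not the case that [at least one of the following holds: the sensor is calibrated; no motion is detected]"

Let V = "the meeting has started" (F), W = "the battery is charged" (T), R = "motion is detected" (F), M = "the sensor is calibrated" (T).

Statement 1: Formalization: (V nand (~W nor R)) <-> M

~W = ~T = F
~W nor R = F nor F = T
V nand (~W nor R) = F nand T = T
(V nand (~W nor R)) <-> M = T <-> T = T
Hence Statement 1 is true.

Statement 2: This is (~W <-> ~M) & ~V.

~W = ~T = F
~M = ~T = F
~W <-> ~M = F <-> F = T
~V = ~F = T
(~W <-> ~M) & ~V = T & T = T
Thus Statement 2 is true.

Statement 3: Formalization: ~(M | ~R)

~R = ~F = T
M | ~R = T | T = T
~(M | ~R) = ~T = F
So Statement 3 is false.

Count: 2.

2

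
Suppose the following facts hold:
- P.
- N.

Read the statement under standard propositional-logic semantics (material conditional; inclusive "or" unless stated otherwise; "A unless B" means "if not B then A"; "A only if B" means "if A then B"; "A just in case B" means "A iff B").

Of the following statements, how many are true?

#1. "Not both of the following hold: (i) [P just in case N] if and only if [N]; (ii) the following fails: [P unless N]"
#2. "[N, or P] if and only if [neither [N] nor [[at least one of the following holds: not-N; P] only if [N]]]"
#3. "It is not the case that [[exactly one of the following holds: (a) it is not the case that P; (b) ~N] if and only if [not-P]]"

#1: Formalization: ((P ↔ N) ↔ N) ↑ ¬(P ∨ N)

P ↔ N = T ↔ T = T
(P ↔ N) ↔ N = T ↔ T = T
P ∨ N = T ∨ T = T
¬(P ∨ N) = ¬T = F
((P ↔ N) ↔ N) ↑ ¬(P ∨ N) = T ↑ F = T
Hence #1 is true.

#2: Formalization: (N ∨ P) ↔ (N ↓ ((¬N ∨ P) → N))

N ∨ P = T ∨ T = T
¬N = ¬T = F
¬N ∨ P = F ∨ T = T
(¬N ∨ P) → N = T → T = T
N ↓ ((¬N ∨ P) → N) = T ↓ T = F
(N ∨ P) ↔ (N ↓ ((¬N ∨ P) → N)) = T ↔ F = F
Thus #2 is false.

#3: Parsed as ¬((¬P ⊕ ¬N) ↔ ¬P)

¬P = ¬T = F
¬N = ¬T = F
¬P ⊕ ¬N = F ⊕ F = F
¬P = ¬T = F
(¬P ⊕ ¬N) ↔ ¬P = F ↔ F = T
¬((¬P ⊕ ¬N) ↔ ¬P) = ¬T = F
Thus #3 is false.

True statements: 1 (#1).

1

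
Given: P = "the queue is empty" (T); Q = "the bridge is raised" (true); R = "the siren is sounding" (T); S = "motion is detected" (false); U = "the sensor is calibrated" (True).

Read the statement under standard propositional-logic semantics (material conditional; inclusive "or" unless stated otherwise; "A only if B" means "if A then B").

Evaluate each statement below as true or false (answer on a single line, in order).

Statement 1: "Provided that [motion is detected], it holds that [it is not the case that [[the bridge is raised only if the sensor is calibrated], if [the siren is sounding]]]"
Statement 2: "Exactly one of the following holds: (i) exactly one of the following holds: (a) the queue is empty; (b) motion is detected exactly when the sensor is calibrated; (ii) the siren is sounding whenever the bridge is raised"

Statement 1 true, Statement 2 false

Statement 1: Parsed as S → ¬(R → (Q → U))

Q → U = T → T = T
R → (Q → U) = T → T = T
¬(R → (Q → U)) = ¬T = F
S → ¬(R → (Q → U)) = F → F = T
So Statement 1 is true.

Statement 2: Formalization: (P ⊕ (S ↔ U)) ⊕ (Q → R)

S ↔ U = F ↔ T = F
P ⊕ (S ↔ U) = T ⊕ F = T
Q → R = T → T = T
(P ⊕ (S ↔ U)) ⊕ (Q → R) = T ⊕ T = F
Hence Statement 2 is false.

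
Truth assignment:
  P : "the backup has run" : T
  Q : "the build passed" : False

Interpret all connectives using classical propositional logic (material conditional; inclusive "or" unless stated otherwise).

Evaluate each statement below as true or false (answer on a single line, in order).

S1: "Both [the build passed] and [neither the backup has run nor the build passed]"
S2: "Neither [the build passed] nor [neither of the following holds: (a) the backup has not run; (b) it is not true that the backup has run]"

S1 F, S2 F

S1: This is Q and (P nor Q).

P nor Q = True nor False = False
Q and (P nor Q) = False and False = False
Hence S1 is false.

S2: Formalization: Q nor (not P nor not P)

not P = not True = False
not P = not True = False
not P nor not P = False nor False = True
Q nor (not P nor not P) = False nor True = False
So S2 is false.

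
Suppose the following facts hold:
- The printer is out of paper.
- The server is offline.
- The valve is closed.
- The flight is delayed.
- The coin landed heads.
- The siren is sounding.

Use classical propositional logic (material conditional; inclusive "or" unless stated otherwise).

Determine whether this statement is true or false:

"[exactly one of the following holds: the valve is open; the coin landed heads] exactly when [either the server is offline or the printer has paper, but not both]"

true

Let S = "the valve is open" (False), G = "the coin landed heads" (True), N = "the server is online" (False), V = "the printer has paper" (False).
This is (S xor G) iff (not N xor V).

S xor G = False xor True = True
not N = not False = True
not N xor V = True xor False = True
(S xor G) iff (not N xor V) = True iff True = True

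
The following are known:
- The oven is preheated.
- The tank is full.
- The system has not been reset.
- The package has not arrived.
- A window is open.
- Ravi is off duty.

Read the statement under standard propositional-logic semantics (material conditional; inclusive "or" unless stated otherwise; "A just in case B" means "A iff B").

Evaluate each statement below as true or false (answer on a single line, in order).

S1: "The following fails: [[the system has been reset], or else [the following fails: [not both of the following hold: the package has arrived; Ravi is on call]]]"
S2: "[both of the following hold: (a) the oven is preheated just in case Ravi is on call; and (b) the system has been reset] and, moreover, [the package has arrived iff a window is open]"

S1 T; S2 F

Let R = "the system has been reset" (F), S = "the package has arrived" (F), V = "Ravi is on call" (F), P = "the oven is preheated" (T), U = "a window is open" (T).

S1: Formalization: ¬(R ∨ ¬(S ↑ V))

S ↑ V = F ↑ F = T
¬(S ↑ V) = ¬T = F
R ∨ ¬(S ↑ V) = F ∨ F = F
¬(R ∨ ¬(S ↑ V)) = ¬F = T
So S1 is true.

S2: Formalization: ((P ↔ V) ∧ R) ∧ (S ↔ U)

P ↔ V = T ↔ F = F
(P ↔ V) ∧ R = F ∧ F = F
S ↔ U = F ↔ T = F
((P ↔ V) ∧ R) ∧ (S ↔ U) = F ∧ F = F
Hence S2 is false.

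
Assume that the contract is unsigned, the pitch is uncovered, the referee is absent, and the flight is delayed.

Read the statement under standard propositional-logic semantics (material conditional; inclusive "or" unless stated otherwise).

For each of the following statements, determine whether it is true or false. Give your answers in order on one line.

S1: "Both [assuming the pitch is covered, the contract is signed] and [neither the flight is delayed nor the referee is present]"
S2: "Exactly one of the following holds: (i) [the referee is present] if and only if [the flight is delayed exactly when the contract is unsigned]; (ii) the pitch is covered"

Let W = "the pitch is covered" (F), V = "the contract is signed" (F), Q = "the flight is delayed" (T), P = "the referee is present" (F).

S1: Parsed as (W -> V) & (Q nor P)

W -> V = F -> F = T
Q nor P = T nor F = F
(W -> V) & (Q nor P) = T & F = F
Thus S1 is false.

S2: In symbols: (P <-> (Q <-> ~V)) xor W

~V = ~F = T
Q <-> ~V = T <-> T = T
P <-> (Q <-> ~V) = F <-> T = F
(P <-> (Q <-> ~V)) xor W = F xor F = F
So S2 is false.

S1 false, S2 false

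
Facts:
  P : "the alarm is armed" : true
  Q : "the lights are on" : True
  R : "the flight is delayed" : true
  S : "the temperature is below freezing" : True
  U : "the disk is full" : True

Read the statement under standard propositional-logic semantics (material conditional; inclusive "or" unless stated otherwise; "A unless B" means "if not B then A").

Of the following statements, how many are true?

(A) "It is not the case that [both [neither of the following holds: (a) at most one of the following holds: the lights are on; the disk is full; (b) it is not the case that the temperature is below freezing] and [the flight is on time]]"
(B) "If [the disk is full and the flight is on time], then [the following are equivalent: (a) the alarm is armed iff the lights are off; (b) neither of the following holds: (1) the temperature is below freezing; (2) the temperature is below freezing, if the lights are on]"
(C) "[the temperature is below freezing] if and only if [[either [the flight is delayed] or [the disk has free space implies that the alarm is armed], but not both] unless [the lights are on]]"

3

(A): This is ~(((Q nand U) nor ~S) & ~R).

Q nand U = T nand T = F
~S = ~T = F
(Q nand U) nor ~S = F nor F = T
~R = ~T = F
((Q nand U) nor ~S) & ~R = T & F = F
~(((Q nand U) nor ~S) & ~R) = ~F = T
Thus (A) is true.

(B): Parsed as (U & ~R) -> ((P <-> ~Q) <-> (S nor (Q -> S)))

~R = ~T = F
U & ~R = T & F = F
~Q = ~T = F
P <-> ~Q = T <-> F = F
Q -> S = T -> T = T
S nor (Q -> S) = T nor T = F
(P <-> ~Q) <-> (S nor (Q -> S)) = F <-> F = T
(U & ~R) -> ((P <-> ~Q) <-> (S nor (Q -> S))) = F -> T = T
Hence (B) is true.

(C): This is S <-> ((R xor (~U -> P)) | Q).

~U = ~T = F
~U -> P = F -> T = T
R xor (~U -> P) = T xor T = F
(R xor (~U -> P)) | Q = F | T = T
S <-> ((R xor (~U -> P)) | Q) = T <-> T = T
So (C) is true.

True statements: 3 ((A), (B), (C)).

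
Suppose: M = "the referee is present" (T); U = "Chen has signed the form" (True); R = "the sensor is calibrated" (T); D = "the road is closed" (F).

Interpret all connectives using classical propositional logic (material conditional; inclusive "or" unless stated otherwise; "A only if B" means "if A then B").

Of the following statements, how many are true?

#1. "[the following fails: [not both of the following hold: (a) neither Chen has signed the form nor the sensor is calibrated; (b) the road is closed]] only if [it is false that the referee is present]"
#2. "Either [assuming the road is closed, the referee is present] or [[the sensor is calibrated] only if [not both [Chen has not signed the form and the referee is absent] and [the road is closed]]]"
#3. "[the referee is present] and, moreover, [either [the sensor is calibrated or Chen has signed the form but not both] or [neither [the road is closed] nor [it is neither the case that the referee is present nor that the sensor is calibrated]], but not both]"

3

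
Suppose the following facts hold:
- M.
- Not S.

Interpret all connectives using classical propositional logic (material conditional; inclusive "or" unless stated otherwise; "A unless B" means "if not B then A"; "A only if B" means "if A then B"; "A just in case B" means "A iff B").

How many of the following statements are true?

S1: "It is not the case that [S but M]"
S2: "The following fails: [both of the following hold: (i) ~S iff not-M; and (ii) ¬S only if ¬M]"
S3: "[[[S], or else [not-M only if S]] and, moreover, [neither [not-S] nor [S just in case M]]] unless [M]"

S1: In symbols: ¬(S ∧ M)

S ∧ M = F ∧ T = F
¬(S ∧ M) = ¬F = T
Hence S1 is true.

S2: In symbols: ¬((¬S ↔ ¬M) ∧ (¬S → ¬M))

¬S = ¬F = T
¬M = ¬T = F
¬S ↔ ¬M = T ↔ F = F
¬S = ¬F = T
¬M = ¬T = F
¬S → ¬M = T → F = F
(¬S ↔ ¬M) ∧ (¬S → ¬M) = F ∧ F = F
¬((¬S ↔ ¬M) ∧ (¬S → ¬M)) = ¬F = T
Hence S2 is true.

S3: Formalization: ((S ∨ (¬M → S)) ∧ (¬S ↓ (S ↔ M))) ∨ M

¬M = ¬T = F
¬M → S = F → F = T
S ∨ (¬M → S) = F ∨ T = T
¬S = ¬F = T
S ↔ M = F ↔ T = F
¬S ↓ (S ↔ M) = T ↓ F = F
(S ∨ (¬M → S)) ∧ (¬S ↓ (S ↔ M)) = T ∧ F = F
((S ∨ (¬M → S)) ∧ (¬S ↓ (S ↔ M))) ∨ M = F ∨ T = T
Thus S3 is true.

3 of the 3 statements are true (S1, S2, S3).

3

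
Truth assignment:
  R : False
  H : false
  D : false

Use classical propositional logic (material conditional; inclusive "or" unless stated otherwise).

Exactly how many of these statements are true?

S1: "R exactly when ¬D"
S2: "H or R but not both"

0

S1: In symbols: R iff not D

not D = not False = True
R iff not D = False iff True = False
Thus S1 is false.

S2: Parsed as H xor R

H xor R = False xor False = False
Hence S2 is false.

Count: 0.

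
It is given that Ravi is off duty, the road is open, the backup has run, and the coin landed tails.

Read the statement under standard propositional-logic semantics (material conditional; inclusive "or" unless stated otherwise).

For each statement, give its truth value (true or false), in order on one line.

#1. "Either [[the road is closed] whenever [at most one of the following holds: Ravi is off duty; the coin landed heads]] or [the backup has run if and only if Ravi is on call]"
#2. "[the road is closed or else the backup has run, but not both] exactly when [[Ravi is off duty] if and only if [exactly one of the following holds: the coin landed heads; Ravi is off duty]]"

#1 false / #2 true

Let P = "Ravi is on call" (False), S = "the coin landed heads" (False), Q = "the road is closed" (False), R = "the backup has run" (True).

#1: This is ((not P nand S) -> Q) or (R iff P).

not P = not False = True
not P nand S = True nand False = True
(not P nand S) -> Q = True -> False = False
R iff P = True iff False = False
((not P nand S) -> Q) or (R iff P) = False or False = False
So #1 is false.

#2: This is (Q xor R) iff (not P iff (S xor not P)).

Q xor R = False xor True = True
not P = not False = True
not P = not False = True
S xor not P = False xor True = True
not P iff (S xor not P) = True iff True = True
(Q xor R) iff (not P iff (S xor not P)) = True iff True = True
Hence #2 is true.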